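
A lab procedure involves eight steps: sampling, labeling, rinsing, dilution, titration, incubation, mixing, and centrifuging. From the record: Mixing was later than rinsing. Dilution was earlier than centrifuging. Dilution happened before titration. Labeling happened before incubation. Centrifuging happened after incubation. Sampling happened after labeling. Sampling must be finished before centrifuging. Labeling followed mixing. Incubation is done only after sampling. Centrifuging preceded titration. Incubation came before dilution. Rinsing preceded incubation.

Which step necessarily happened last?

titration

Every other step has a chain of constraints placing it before titration, so titration is last.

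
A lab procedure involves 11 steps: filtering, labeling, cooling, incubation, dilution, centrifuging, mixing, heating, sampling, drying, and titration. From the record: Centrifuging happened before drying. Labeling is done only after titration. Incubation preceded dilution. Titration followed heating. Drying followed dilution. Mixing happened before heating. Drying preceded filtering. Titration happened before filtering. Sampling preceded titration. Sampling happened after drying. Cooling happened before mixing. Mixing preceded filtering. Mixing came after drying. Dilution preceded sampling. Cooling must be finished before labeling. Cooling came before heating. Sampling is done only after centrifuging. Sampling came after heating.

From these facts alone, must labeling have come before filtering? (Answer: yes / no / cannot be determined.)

No chain of stated constraints runs from labeling to filtering, and none runs from filtering to labeling either.
So the relative order of labeling and filtering is not fixed by the given facts.

cannot be determined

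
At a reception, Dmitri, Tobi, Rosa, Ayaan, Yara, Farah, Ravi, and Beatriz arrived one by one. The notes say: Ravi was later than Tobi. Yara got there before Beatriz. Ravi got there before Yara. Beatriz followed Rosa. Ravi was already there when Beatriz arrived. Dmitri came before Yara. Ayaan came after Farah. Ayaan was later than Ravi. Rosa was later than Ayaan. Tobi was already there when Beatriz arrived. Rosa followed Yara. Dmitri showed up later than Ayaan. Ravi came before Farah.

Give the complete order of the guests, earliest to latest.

The constraints fix every adjacent pair, so only one ordering works:
Tobi → Ravi → Farah → Ayaan → Dmitri → Yara → Rosa → Beatriz.

Tobi, Ravi, Farah, Ayaan, Dmitri, Yara, Rosa, Beatriz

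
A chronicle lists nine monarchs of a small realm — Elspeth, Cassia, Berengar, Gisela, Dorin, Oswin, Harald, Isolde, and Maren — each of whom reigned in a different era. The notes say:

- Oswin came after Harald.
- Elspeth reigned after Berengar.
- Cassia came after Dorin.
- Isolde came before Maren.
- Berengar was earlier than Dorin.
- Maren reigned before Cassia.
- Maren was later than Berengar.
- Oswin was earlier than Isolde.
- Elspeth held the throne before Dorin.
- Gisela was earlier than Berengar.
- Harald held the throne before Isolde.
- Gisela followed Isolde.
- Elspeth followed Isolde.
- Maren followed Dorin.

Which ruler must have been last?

Every other ruler has a chain of constraints placing them before Cassia, so Cassia is last.

Cassia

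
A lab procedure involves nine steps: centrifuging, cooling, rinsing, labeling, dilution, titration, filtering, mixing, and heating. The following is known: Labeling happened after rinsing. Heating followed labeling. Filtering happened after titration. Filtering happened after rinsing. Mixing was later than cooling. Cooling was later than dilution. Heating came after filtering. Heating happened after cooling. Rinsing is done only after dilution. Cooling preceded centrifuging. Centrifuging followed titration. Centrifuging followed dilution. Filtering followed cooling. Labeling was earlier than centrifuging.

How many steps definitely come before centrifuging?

Directly stated before centrifuging: cooling, dilution, labeling, and titration.
Rinsing reaches centrifuging via rinsing → labeling → centrifuging.
That's cooling, dilution, labeling, rinsing, and titration — 5 in all.

5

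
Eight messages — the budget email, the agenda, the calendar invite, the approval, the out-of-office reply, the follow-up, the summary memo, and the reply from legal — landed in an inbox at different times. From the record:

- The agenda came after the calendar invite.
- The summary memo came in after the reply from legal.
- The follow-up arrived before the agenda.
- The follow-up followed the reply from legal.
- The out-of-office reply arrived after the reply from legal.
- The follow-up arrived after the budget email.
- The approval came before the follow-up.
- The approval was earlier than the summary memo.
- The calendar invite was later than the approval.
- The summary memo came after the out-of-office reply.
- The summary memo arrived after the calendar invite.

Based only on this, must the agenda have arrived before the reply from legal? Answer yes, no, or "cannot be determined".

Tracing the constraints gives the reply from legal → the follow-up → the agenda, so the reply from legal must come before the agenda.
That means the agenda cannot be before the reply from legal.

no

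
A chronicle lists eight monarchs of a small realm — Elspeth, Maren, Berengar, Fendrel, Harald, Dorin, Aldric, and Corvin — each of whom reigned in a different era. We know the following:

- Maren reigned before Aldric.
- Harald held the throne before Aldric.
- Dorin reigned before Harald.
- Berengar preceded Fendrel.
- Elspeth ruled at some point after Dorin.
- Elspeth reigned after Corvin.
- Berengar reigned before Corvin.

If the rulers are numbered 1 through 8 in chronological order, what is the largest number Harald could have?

Harald must come before Aldric — 1 ruler forced after them.
Everything else can be placed before Harald in some valid order, so Harald can sit as late as position 8 − 1 = 7.

7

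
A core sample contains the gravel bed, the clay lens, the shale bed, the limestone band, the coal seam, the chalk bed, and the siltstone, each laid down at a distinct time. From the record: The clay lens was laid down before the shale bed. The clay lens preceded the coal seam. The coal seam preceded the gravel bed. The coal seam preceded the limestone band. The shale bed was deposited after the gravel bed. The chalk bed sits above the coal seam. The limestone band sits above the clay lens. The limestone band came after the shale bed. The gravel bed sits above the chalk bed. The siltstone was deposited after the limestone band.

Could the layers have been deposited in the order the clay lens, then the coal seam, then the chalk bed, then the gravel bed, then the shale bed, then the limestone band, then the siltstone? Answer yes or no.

yes

Check each stated constraint against the proposed order — e.g. the coal seam is ahead of the limestone band; the clay lens is ahead of the limestone band. Every pair is in the required order; nothing is violated.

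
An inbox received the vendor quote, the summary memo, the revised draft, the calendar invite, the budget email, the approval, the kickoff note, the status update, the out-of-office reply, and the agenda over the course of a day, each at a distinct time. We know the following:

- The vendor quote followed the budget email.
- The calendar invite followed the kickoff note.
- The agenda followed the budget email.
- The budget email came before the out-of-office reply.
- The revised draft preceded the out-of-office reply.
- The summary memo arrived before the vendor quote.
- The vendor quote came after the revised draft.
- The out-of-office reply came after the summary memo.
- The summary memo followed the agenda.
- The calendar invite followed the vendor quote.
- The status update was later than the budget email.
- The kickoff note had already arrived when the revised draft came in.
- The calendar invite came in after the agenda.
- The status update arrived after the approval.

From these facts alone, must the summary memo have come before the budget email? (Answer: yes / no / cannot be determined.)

no

Tracing the constraints gives the budget email → the agenda → the summary memo, so the budget email must come before the summary memo.
That means the summary memo cannot be before the budget email.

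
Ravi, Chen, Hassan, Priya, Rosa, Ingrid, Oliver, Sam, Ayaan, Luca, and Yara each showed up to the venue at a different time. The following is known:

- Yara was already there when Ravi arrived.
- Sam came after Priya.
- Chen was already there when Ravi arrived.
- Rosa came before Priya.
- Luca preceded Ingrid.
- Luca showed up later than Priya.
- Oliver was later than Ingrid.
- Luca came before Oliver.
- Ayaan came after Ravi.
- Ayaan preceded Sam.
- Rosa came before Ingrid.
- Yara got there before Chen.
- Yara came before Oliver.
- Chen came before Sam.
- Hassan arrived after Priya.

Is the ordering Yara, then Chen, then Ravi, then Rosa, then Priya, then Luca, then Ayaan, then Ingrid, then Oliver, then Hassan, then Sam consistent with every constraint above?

yes

Check each stated constraint against the proposed order — e.g. Yara is ahead of Oliver; Chen is ahead of Sam. Every pair is in the required order; nothing is violated.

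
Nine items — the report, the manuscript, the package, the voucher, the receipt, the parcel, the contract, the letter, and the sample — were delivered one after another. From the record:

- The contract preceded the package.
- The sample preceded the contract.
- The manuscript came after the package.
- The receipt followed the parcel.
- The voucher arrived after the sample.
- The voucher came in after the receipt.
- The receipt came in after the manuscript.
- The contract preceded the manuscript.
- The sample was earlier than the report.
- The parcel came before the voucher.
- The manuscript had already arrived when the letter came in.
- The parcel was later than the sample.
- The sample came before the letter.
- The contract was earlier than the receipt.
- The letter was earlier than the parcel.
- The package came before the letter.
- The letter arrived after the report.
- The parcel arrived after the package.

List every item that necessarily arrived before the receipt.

the contract, the letter, the manuscript, the package, the parcel, the report, the sample

Directly stated before the receipt: the contract, the manuscript, and the parcel.
The letter reaches the receipt via the letter → the parcel → the receipt.
The package reaches the receipt via the package → the parcel → the receipt.
The report reaches the receipt via the report → the letter → the parcel → the receipt.
Likewise the sample reaches the receipt by chaining the stated constraints.
No chain forces the voucher ahead of the receipt.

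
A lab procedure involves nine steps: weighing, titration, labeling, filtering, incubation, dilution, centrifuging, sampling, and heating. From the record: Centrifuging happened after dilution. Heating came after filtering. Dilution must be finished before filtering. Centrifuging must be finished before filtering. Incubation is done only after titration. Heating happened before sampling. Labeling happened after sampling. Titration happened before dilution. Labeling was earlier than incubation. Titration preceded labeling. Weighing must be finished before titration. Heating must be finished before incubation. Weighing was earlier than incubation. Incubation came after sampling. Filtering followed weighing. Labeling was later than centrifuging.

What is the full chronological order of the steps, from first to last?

The constraints fix every adjacent pair, so only one ordering works:
weighing → titration → dilution → centrifuging → filtering → heating → sampling → labeling → incubation.

weighing, titration, dilution, centrifuging, filtering, heating, sampling, labeling, incubation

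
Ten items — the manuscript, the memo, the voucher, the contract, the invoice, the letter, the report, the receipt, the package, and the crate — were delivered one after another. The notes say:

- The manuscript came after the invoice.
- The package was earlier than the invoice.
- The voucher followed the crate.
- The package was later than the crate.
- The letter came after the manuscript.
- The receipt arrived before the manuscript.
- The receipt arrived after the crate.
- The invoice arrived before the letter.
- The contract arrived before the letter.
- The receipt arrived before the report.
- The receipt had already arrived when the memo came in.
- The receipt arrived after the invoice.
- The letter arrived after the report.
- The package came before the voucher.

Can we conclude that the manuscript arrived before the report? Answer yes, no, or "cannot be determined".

cannot be determined

No chain of stated constraints runs from the manuscript to the report, and none runs from the report to the manuscript either.
So the relative order of the manuscript and the report is not fixed by the given facts.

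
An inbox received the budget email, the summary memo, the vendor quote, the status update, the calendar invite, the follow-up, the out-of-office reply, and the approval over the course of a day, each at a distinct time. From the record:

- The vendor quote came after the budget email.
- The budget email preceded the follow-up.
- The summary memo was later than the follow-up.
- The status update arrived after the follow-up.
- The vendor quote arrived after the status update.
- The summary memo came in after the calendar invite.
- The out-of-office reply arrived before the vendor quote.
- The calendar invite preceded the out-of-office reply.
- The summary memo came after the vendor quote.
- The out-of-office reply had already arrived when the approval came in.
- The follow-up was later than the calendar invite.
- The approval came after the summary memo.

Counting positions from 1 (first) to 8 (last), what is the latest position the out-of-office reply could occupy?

5

The out-of-office reply must come before the approval, the summary memo, and the vendor quote — 3 messages forced after it.
Everything else can be placed before the out-of-office reply in some valid order, so the out-of-office reply can sit as late as position 8 − 3 = 5.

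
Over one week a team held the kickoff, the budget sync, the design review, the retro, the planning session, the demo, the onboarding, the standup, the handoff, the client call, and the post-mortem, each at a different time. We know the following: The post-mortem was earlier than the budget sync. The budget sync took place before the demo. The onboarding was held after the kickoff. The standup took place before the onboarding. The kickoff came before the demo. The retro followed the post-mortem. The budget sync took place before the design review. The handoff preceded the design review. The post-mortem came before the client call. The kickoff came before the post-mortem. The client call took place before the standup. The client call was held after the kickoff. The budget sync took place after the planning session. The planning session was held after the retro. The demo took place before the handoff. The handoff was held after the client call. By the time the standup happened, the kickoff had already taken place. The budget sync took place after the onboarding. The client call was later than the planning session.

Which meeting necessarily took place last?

Every other meeting has a chain of constraints placing it before the design review, so the design review is last.

the design review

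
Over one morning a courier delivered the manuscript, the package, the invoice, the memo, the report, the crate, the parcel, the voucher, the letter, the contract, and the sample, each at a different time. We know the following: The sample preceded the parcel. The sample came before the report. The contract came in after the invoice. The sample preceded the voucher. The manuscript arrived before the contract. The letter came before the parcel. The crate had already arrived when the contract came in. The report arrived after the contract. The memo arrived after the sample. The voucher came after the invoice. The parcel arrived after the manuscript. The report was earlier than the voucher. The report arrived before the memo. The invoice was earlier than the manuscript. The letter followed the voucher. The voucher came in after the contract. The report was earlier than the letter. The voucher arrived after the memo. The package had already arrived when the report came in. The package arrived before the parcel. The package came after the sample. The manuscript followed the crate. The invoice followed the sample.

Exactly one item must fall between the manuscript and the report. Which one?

Tracing the constraints gives the manuscript → the contract → the report, so the contract sits after the manuscript and before the report.
No other item is forced both after the manuscript and before the report.

the contract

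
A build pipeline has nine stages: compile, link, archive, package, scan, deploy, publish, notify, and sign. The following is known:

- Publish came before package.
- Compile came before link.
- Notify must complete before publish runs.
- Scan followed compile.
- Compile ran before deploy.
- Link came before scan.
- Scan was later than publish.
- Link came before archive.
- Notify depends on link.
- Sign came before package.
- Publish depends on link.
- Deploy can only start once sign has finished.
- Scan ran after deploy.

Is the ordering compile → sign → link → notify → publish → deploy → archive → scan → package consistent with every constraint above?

Check each stated constraint against the proposed order — e.g. compile is ahead of scan; sign is ahead of package. Every pair is in the required order; nothing is violated.

yes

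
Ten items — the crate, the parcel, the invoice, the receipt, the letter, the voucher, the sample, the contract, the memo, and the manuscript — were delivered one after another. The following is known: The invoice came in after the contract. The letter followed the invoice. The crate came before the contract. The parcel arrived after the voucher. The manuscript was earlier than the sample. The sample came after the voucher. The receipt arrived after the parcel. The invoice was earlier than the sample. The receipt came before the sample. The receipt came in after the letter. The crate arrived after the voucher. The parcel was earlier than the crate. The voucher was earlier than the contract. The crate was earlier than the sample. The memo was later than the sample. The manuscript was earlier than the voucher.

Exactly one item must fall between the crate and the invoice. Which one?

the contract

Tracing the constraints gives the crate → the contract → the invoice, so the contract sits after the crate and before the invoice.
No other item is forced both after the crate and before the invoice.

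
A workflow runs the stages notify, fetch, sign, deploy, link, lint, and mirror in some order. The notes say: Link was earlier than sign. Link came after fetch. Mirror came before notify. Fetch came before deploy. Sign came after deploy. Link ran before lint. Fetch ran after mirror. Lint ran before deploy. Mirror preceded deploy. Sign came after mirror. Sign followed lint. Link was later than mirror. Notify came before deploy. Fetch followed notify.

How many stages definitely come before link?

3

Directly stated before link: fetch and mirror.
Notify reaches link via notify → fetch → link.
No chain forces sign (or any of the others) ahead of link.
That's fetch, mirror, and notify — 3 in all.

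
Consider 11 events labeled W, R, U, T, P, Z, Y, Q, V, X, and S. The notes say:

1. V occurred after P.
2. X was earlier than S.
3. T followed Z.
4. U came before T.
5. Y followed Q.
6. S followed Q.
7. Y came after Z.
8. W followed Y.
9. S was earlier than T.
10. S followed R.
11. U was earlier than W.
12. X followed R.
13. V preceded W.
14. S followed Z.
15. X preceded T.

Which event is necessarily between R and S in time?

Tracing the constraints gives R → X → S, so X sits after R and before S.
No other event is forced both after R and before S.

X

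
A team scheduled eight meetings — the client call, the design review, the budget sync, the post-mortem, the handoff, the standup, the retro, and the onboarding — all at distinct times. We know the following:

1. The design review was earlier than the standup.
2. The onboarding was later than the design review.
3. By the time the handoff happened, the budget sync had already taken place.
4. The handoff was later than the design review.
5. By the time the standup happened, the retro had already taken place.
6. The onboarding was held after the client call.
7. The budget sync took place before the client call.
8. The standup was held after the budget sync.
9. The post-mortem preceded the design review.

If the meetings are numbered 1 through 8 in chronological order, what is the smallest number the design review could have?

The post-mortem must come before the design review — 1 forced predecessor.
Nothing else is forced ahead of the design review, so its earliest slot is position 1 + 1 = 2.

2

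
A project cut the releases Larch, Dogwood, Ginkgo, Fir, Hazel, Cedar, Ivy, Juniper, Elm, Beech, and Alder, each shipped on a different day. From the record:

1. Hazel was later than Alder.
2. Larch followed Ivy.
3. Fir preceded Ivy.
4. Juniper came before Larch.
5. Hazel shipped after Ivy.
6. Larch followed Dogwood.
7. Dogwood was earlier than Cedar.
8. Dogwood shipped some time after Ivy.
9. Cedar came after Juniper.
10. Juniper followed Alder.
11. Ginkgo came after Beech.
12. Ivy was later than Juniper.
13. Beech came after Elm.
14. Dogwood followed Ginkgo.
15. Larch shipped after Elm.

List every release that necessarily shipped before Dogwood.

Alder, Beech, Elm, Fir, Ginkgo, Ivy, Juniper

Directly stated before Dogwood: Ginkgo and Ivy.
Alder reaches Dogwood via Alder → Juniper → Ivy → Dogwood.
Beech reaches Dogwood via Beech → Ginkgo → Dogwood.
Elm reaches Dogwood via Elm → Beech → Ginkgo → Dogwood.
Likewise Fir and Juniper each reach Dogwood by chaining the stated constraints.
No chain forces Larch (or any of the others) ahead of Dogwood.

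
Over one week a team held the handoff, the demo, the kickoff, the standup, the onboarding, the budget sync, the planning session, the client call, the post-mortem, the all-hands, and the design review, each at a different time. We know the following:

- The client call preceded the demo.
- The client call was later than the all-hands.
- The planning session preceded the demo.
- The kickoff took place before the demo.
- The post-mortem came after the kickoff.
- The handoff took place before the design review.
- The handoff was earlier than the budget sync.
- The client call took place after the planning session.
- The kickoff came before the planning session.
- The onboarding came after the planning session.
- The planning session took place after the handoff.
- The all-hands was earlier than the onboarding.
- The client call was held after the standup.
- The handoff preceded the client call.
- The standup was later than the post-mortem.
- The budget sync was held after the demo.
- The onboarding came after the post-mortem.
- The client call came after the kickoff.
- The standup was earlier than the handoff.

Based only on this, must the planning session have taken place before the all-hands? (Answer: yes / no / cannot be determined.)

cannot be determined

No chain of stated constraints runs from the planning session to the all-hands, and none runs from the all-hands to the planning session either.
So the relative order of the planning session and the all-hands is not fixed by the given facts.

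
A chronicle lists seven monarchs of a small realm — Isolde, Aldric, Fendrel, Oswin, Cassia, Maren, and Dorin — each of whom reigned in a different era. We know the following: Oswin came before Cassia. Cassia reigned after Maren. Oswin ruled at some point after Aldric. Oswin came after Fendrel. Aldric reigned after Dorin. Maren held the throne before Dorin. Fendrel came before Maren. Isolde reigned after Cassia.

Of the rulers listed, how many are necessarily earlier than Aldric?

3

Directly stated before Aldric: Dorin.
Fendrel reaches Aldric via Fendrel → Maren → Dorin → Aldric.
Maren reaches Aldric via Maren → Dorin → Aldric.
No chain forces Cassia (or any of the others) ahead of Aldric.
That's Dorin, Fendrel, and Maren — 3 in all.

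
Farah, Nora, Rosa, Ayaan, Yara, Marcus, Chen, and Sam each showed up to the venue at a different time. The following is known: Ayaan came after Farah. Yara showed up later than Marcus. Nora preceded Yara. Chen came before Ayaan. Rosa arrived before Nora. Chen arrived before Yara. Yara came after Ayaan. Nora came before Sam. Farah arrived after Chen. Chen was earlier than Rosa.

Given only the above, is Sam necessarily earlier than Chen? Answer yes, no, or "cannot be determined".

no

Tracing the constraints gives Chen → Rosa → Nora → Sam, so Chen must come before Sam.
That means Sam cannot be before Chen.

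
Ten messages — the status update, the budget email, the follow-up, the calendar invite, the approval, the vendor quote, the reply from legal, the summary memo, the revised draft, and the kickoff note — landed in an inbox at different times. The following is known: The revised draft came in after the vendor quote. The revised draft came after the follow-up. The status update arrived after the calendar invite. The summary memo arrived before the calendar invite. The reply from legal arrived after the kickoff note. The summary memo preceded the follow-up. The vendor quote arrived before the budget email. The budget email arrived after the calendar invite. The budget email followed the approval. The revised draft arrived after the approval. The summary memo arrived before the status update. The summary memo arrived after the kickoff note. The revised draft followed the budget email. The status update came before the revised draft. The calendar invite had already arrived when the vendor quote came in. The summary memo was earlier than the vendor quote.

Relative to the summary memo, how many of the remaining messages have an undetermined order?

Forced before the summary memo: the kickoff note; forced after the summary memo: the budget email, the calendar invite, the follow-up, the revised draft, the status update, and the vendor quote.
That leaves the approval and the reply from legal with no forced order relative to the summary memo — 2.

2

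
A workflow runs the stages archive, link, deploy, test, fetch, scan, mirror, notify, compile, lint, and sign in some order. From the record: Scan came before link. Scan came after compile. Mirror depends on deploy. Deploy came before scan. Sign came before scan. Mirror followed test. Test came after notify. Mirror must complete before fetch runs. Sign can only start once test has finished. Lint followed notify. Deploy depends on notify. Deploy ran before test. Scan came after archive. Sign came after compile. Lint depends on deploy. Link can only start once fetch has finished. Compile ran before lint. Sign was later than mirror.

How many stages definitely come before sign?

5

Directly stated before sign: compile, mirror, and test.
Deploy reaches sign via deploy → mirror → sign.
Notify reaches sign via notify → test → sign.
No chain forces scan (or any of the others) ahead of sign.
That's compile, deploy, mirror, notify, and test — 5 in all.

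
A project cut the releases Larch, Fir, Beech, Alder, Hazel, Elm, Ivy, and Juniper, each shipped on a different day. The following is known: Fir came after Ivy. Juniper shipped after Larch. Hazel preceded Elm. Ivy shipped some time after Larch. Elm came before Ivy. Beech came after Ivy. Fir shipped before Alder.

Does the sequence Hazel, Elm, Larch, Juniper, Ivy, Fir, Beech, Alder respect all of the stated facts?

Check each stated constraint against the proposed order — e.g. Larch is ahead of Ivy; Elm is ahead of Ivy. Every pair is in the required order; nothing is violated.

yes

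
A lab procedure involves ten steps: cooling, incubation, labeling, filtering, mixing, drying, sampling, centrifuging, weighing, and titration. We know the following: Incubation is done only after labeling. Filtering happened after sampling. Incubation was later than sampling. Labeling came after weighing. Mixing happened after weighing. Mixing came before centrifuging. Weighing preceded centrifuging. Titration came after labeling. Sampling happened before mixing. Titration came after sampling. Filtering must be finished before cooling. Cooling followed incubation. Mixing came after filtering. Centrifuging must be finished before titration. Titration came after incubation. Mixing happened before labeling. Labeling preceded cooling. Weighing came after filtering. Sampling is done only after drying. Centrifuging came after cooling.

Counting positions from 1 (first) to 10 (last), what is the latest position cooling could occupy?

Cooling must come before centrifuging and titration — 2 steps forced after it.
Everything else can be placed before cooling in some valid order, so cooling can sit as late as position 10 − 2 = 8.

8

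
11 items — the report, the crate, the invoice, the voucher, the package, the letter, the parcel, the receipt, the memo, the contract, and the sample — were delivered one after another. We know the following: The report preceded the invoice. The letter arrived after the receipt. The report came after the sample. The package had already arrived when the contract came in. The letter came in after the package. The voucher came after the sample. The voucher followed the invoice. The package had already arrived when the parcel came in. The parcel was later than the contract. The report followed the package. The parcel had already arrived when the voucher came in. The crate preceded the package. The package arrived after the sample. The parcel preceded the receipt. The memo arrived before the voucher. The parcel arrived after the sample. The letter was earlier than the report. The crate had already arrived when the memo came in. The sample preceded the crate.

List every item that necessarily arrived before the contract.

Directly stated before the contract: the package.
The crate reaches the contract via the crate → the package → the contract.
The sample reaches the contract via the sample → the package → the contract.
No chain forces the memo (or any of the others) ahead of the contract.

the crate, the package, the sample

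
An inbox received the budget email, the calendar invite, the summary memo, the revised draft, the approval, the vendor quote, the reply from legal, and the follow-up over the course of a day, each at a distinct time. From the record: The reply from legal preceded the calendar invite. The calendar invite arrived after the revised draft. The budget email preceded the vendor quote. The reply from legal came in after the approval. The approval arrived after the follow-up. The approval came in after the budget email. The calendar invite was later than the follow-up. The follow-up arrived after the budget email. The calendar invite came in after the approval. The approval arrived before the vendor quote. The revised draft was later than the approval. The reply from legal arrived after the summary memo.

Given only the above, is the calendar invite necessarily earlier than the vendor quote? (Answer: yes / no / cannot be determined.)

cannot be determined

No chain of stated constraints runs from the calendar invite to the vendor quote, and none runs from the vendor quote to the calendar invite either.
So the relative order of the calendar invite and the vendor quote is not fixed by the given facts.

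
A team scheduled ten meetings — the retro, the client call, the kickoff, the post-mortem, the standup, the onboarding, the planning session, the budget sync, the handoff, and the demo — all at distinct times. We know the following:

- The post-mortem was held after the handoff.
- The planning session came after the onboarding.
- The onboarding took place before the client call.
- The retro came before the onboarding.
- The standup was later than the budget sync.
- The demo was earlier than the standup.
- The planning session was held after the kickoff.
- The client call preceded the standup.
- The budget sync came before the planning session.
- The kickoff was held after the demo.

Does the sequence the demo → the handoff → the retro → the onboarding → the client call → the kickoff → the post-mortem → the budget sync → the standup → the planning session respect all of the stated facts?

yes

Check each stated constraint against the proposed order — e.g. the onboarding is ahead of the planning session; the demo is ahead of the standup. Every pair is in the required order; nothing is violated.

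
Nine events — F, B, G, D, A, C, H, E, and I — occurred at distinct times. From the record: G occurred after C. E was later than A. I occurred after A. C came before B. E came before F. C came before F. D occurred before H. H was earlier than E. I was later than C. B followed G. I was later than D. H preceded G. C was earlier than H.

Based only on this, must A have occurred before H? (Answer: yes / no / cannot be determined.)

No chain of stated constraints runs from A to H, and none runs from H to A either.
So the relative order of A and H is not fixed by the given facts.

cannot be determined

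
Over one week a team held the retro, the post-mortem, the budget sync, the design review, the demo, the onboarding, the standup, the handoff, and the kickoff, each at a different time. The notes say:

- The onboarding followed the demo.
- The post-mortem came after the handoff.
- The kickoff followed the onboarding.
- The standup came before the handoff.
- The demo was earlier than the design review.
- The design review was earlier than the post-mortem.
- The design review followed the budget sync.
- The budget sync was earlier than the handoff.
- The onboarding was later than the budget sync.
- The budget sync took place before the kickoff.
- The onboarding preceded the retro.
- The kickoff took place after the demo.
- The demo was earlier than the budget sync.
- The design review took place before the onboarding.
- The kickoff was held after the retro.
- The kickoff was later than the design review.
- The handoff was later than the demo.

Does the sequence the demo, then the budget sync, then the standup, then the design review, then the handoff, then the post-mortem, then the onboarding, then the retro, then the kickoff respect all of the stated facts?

Check each stated constraint against the proposed order — e.g. the budget sync is ahead of the kickoff; the demo is ahead of the kickoff. Every pair is in the required order; nothing is violated.

yes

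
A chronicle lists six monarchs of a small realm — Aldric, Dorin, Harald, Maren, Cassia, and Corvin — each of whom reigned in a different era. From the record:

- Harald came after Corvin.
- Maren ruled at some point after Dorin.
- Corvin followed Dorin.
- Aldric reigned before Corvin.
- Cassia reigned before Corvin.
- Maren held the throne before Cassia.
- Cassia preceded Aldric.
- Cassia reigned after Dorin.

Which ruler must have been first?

Dorin has a chain of constraints placing them before every other ruler, so Dorin must be first.

Dorin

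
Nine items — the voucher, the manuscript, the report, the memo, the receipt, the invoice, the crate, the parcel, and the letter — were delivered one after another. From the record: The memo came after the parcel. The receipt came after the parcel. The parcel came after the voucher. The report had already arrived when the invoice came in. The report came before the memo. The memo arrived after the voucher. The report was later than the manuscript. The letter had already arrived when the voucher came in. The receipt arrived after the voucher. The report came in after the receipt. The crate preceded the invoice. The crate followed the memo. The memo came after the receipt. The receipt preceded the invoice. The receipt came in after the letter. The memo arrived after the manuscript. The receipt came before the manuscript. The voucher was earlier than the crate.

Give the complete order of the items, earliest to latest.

the letter, the voucher, the parcel, the receipt, the manuscript, the report, the memo, the crate, the invoice

The constraints fix every adjacent pair, so only one ordering works:
the letter → the voucher → the parcel → the receipt → the manuscript → the report → the memo → the crate → the invoice.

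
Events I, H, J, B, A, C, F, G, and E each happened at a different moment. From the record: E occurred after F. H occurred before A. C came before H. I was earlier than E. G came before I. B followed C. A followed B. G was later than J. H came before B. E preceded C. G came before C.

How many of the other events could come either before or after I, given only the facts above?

Forced before I: G and J; forced after I: A, B, C, E, and H.
That leaves F with no forced order relative to I — 1.

1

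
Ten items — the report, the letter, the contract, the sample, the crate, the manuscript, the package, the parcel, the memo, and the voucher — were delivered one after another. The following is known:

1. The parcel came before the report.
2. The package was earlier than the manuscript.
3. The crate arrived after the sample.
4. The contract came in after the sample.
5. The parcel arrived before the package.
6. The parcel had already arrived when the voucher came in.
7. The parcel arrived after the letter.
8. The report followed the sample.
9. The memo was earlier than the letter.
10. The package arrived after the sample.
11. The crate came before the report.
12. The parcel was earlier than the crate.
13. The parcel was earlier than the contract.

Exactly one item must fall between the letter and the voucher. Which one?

Tracing the constraints gives the letter → the parcel → the voucher, so the parcel sits after the letter and before the voucher.
No other item is forced both after the letter and before the voucher.

the parcel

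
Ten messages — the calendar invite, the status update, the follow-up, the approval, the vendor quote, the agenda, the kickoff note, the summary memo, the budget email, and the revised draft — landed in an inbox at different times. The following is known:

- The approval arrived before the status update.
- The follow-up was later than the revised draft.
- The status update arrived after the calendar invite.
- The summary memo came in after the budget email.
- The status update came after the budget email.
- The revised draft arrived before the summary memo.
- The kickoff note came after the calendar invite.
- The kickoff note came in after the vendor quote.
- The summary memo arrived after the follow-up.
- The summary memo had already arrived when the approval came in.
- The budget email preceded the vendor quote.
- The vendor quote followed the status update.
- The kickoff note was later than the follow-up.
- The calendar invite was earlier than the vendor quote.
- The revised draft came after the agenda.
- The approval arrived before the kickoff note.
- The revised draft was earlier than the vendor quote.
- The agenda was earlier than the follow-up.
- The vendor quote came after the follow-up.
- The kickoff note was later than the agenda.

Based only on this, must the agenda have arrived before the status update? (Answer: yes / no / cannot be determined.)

Chain the constraints: the agenda → the revised draft → the summary memo → the approval → the status update. Each link is directly stated, so the agenda comes before the status update.

yes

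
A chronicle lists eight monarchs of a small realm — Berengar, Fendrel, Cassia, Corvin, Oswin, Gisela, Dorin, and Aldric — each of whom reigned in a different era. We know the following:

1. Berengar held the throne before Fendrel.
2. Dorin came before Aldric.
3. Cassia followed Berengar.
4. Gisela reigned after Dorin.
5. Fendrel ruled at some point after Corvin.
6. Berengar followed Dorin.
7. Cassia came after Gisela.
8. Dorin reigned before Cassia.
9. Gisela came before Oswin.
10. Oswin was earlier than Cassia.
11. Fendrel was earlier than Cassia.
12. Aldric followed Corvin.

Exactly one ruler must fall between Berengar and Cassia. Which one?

Fendrel

Tracing the constraints gives Berengar → Fendrel → Cassia, so Fendrel sits after Berengar and before Cassia.
No other ruler is forced both after Berengar and before Cassia.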